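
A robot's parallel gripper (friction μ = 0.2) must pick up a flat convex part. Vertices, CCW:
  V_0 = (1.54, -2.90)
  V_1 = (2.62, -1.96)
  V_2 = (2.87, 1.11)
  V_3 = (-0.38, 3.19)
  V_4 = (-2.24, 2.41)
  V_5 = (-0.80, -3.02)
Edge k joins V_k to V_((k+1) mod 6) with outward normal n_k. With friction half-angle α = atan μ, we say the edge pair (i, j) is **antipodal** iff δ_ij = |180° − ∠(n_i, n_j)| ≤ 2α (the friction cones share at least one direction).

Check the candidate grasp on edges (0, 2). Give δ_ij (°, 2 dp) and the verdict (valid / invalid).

δ = 73.65°, invalid

α = atan 0.2 = 11.31°;  2α = 22.62°
edge 0: e_0 = (+1.08, +0.94);  n_0 = (+0.6565, -0.7543)
edge 2: e_2 = (-3.25, +2.08);  n_2 = (+0.5391, +0.8423)
∠(n_0, n_2) = 106.35°
δ = |180° − 106.35°| = 73.65°
73.65° > 2α = 22.62°  →  invalid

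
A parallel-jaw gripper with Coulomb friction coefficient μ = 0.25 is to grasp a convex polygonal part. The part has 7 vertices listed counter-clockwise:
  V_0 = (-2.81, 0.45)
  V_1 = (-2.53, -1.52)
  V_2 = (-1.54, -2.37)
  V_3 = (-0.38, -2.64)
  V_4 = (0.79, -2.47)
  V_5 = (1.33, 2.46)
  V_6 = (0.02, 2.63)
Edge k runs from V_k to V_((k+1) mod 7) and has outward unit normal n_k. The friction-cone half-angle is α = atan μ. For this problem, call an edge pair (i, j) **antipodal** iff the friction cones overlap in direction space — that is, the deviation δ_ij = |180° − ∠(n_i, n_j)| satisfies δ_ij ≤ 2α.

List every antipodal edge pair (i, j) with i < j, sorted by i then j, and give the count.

α = atan 0.25 = 14.04°;  2α = 28.07°
n_0 = (-0.9900, -0.1407)
n_1 = (-0.6514, -0.7587)
n_2 = (-0.2267, -0.9740)
n_3 = (+0.1438, -0.9896)
n_4 = (+0.9941, -0.1089)
n_5 = (+0.1287, +0.9917)
n_6 = (-0.6103, +0.7922)
  (0,1): δ = 138.74°  ·
  (0,2): δ = 111.19°  ·
  (0,3): δ = 89.82°  ·
  (0,4): δ = 14.34°  ✓
  (0,5): δ = 74.52°  ·
  (0,6): δ = 119.52°  ·
  (1,2): δ = 152.45°  ·
  (1,3): δ = 131.08°  ·
  (1,4): δ = 55.60°  ·
  (1,5): δ = 33.25°  ·
  (1,6): δ = 78.26°  ·
  (2,3): δ = 158.63°  ·
  (2,4): δ = 83.15°  ·
  (2,5): δ = 5.71°  ✓
  (2,6): δ = 50.71°  ·
  (3,4): δ = 104.52°  ·
  (3,5): δ = 15.66°  ✓
  (3,6): δ = 29.34°  ·
  (4,5): δ = 91.14°  ·
  (4,6): δ = 46.14°  ·
  (5,6): δ = 135.00°  ·
antipodal pairs: 3

count = 3; pairs: (0,4), (2,5), (3,5)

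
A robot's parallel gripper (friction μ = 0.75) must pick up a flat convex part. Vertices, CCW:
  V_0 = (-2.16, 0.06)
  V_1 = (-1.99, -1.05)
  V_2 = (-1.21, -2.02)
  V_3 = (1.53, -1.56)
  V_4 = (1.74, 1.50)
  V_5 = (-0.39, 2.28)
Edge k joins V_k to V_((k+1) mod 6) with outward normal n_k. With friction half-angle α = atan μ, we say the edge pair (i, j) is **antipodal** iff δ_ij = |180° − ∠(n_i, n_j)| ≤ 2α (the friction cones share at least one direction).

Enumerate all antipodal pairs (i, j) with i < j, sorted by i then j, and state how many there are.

α = atan 0.75 = 36.87°;  2α = 73.74°
n_0 = (-0.9885, -0.1514)
n_1 = (-0.7793, -0.6267)
n_2 = (+0.1656, -0.9862)
n_3 = (+0.9977, -0.0685)
n_4 = (+0.3439, +0.9390)
n_5 = (-0.7819, +0.6234)
  (0,1): δ = 149.90°  ·
  (0,2): δ = 89.18°  ·
  (0,3): δ = 12.63°  ✓
  (0,4): δ = 61.18°  ✓
  (0,5): δ = 132.73°  ·
  (1,2): δ = 119.27°  ·
  (1,3): δ = 42.73°  ✓
  (1,4): δ = 31.08°  ✓
  (1,5): δ = 102.63°  ·
  (2,3): δ = 103.46°  ·
  (2,4): δ = 29.64°  ✓
  (2,5): δ = 41.90°  ✓
  (3,4): δ = 106.19°  ·
  (3,5): δ = 34.64°  ✓
  (4,5): δ = 108.45°  ·
antipodal pairs: 7

count = 7; pairs: (0,3), (0,4), (1,3), (1,4), (2,4), (2,5), (3,5)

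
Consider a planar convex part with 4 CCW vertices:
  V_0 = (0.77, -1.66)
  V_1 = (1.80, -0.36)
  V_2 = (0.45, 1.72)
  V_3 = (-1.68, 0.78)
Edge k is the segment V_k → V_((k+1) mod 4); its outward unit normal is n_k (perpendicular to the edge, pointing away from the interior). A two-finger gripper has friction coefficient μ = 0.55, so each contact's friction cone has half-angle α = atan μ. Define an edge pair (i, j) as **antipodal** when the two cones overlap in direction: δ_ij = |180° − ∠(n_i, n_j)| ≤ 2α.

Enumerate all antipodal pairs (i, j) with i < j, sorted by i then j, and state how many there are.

count = 2; pairs: (0,2), (1,3)

α = atan 0.55 = 28.81°;  2α = 57.62°
n_0 = (+0.7838, -0.6210)
n_1 = (+0.8388, +0.5444)
n_2 = (-0.4037, +0.9149)
n_3 = (-0.7057, -0.7086)
  (0,1): δ = 108.62°  ·
  (0,2): δ = 27.80°  ✓
  (0,3): δ = 83.51°  ·
  (1,2): δ = 99.17°  ·
  (1,3): δ = 12.13°  ✓
  (2,3): δ = 68.70°  ·
antipodal pairs: 2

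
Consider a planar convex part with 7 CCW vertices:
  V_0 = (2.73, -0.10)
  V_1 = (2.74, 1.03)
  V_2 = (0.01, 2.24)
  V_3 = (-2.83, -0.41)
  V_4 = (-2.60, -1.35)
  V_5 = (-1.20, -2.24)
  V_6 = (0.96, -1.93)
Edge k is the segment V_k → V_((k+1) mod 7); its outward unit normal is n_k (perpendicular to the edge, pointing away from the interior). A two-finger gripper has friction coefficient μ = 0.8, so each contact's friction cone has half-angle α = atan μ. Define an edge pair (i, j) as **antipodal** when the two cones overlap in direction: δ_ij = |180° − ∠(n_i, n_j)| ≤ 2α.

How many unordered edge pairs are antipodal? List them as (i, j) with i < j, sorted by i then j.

α = atan 0.8 = 38.66°;  2α = 77.32°
n_0 = (+1.0000, -0.0088)
n_1 = (+0.4052, +0.9142)
n_2 = (-0.6822, +0.7311)
n_3 = (-0.9713, -0.2377)
n_4 = (-0.5365, -0.8439)
n_5 = (+0.1421, -0.9899)
n_6 = (+0.7188, -0.6952)
  (0,1): δ = 113.40°  ·
  (0,2): δ = 46.48°  ✓
  (0,3): δ = 14.26°  ✓
  (0,4): δ = 58.06°  ✓
  (0,5): δ = 98.67°  ·
  (0,6): δ = 136.46°  ·
  (1,2): δ = 113.08°  ·
  (1,3): δ = 52.35°  ✓
  (1,4): δ = 8.54°  ✓
  (1,5): δ = 32.07°  ✓
  (1,6): δ = 69.86°  ✓
  (2,3): δ = 119.27°  ·
  (2,4): δ = 75.46°  ✓
  (2,5): δ = 34.85°  ✓
  (2,6): δ = 2.94°  ✓
  (3,4): δ = 136.19°  ·
  (3,5): δ = 95.58°  ·
  (3,6): δ = 57.79°  ✓
  (4,5): δ = 139.39°  ·
  (4,6): δ = 101.60°  ·
  (5,6): δ = 142.21°  ·
antipodal pairs: 11

count = 11; pairs: (0,2), (0,3), (0,4), (1,3), (1,4), (1,5), (1,6), (2,4), (2,5), (2,6), (3,6)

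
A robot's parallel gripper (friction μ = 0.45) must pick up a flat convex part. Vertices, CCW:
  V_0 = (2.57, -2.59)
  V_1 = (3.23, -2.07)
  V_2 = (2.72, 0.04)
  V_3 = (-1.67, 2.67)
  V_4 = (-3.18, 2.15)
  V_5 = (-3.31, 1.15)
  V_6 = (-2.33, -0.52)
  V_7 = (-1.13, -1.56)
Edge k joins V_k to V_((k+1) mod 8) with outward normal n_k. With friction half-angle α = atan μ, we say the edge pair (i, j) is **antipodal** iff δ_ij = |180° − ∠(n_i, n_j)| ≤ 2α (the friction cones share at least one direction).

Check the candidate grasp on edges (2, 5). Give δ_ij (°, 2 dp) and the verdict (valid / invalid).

δ = 28.67°, valid

α = atan 0.45 = 24.23°;  2α = 48.46°
edge 2: e_2 = (-4.39, +2.63);  n_2 = (+0.5139, +0.8578)
edge 5: e_5 = (+0.98, -1.67);  n_5 = (-0.8625, -0.5061)
∠(n_2, n_5) = 151.33°
δ = |180° − 151.33°| = 28.67°
28.67° ≤ 2α = 48.46°  →  valid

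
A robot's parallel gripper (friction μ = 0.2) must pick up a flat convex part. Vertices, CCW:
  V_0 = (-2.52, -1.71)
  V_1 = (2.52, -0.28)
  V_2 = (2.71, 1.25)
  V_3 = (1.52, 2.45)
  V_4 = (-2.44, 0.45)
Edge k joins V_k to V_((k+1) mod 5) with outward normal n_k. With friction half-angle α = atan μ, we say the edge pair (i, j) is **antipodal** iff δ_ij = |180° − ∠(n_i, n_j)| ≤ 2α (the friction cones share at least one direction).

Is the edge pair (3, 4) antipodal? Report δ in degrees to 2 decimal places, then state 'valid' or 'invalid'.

α = atan 0.2 = 11.31°;  2α = 22.62°
edge 3: e_3 = (-3.96, -2.00);  n_3 = (-0.4508, +0.8926)
edge 4: e_4 = (-0.08, -2.16);  n_4 = (-0.9993, +0.0370)
∠(n_3, n_4) = 61.08°
δ = |180° − 61.08°| = 118.92°
118.92° > 2α = 22.62°  →  invalid

δ = 118.92°, invalid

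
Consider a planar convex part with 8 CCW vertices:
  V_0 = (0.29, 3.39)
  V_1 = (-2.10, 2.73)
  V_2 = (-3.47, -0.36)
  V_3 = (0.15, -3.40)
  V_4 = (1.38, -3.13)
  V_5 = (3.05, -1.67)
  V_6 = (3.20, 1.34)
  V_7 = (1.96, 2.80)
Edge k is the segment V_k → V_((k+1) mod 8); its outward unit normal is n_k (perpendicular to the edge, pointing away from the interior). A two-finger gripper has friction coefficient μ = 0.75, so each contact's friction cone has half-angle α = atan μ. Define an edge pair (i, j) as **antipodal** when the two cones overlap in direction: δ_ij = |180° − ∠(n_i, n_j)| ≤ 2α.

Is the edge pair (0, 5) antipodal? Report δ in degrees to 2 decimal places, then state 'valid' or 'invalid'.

δ = 71.71°, valid

α = atan 0.75 = 36.87°;  2α = 73.74°
edge 0: e_0 = (-2.39, -0.66);  n_0 = (-0.2662, +0.9639)
edge 5: e_5 = (+0.15, +3.01);  n_5 = (+0.9988, -0.0498)
∠(n_0, n_5) = 108.29°
δ = |180° − 108.29°| = 71.71°
71.71° ≤ 2α = 73.74°  →  valid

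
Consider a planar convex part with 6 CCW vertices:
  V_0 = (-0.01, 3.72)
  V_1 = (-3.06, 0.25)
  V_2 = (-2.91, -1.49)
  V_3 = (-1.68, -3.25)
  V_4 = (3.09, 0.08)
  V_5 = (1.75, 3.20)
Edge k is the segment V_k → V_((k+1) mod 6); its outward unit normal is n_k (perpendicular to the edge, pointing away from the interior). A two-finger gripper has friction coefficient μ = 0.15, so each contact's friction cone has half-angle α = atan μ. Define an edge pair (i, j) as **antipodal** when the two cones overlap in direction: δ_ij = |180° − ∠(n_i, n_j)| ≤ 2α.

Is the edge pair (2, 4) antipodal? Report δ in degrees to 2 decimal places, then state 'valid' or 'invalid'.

α = atan 0.15 = 8.53°;  2α = 17.06°
edge 2: e_2 = (+1.23, -1.76);  n_2 = (-0.8197, -0.5728)
edge 4: e_4 = (-1.34, +3.12);  n_4 = (+0.9188, +0.3946)
∠(n_2, n_4) = 168.29°
δ = |180° − 168.29°| = 11.71°
11.71° ≤ 2α = 17.06°  →  valid

δ = 11.71°, valid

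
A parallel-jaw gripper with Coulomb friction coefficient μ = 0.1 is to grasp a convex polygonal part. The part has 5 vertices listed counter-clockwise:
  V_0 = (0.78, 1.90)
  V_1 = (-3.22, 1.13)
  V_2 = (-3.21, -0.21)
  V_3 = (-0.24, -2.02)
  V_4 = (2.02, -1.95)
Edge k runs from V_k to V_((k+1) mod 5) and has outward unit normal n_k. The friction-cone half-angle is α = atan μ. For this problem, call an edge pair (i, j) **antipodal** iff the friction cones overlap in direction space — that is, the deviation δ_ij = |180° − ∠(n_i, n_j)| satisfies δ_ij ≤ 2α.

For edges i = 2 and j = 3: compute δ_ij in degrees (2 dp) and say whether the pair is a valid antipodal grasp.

δ = 146.87°, invalid

α = atan 0.1 = 5.71°;  2α = 11.42°
edge 2: e_2 = (+2.97, -1.81);  n_2 = (-0.5204, -0.8539)
edge 3: e_3 = (+2.26, +0.07);  n_3 = (+0.0310, -0.9995)
∠(n_2, n_3) = 33.13°
δ = |180° − 33.13°| = 146.87°
146.87° > 2α = 11.42°  →  invalid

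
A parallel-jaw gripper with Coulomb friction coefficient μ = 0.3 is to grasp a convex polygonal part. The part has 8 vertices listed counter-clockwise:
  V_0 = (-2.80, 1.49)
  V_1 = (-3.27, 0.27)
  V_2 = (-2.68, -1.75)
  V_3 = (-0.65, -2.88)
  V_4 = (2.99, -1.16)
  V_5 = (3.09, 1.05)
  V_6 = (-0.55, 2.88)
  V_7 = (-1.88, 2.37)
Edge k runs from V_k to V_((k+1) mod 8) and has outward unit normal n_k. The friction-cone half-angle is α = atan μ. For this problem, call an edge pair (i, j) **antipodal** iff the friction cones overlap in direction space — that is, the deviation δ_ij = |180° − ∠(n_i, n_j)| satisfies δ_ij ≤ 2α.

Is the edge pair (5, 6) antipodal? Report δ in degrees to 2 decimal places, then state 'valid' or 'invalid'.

δ = 132.33°, invalid

α = atan 0.3 = 16.70°;  2α = 33.40°
edge 5: e_5 = (-3.64, +1.83);  n_5 = (+0.4492, +0.8934)
edge 6: e_6 = (-1.33, -0.51);  n_6 = (-0.3580, +0.9337)
∠(n_5, n_6) = 47.67°
δ = |180° − 47.67°| = 132.33°
132.33° > 2α = 33.40°  →  invalid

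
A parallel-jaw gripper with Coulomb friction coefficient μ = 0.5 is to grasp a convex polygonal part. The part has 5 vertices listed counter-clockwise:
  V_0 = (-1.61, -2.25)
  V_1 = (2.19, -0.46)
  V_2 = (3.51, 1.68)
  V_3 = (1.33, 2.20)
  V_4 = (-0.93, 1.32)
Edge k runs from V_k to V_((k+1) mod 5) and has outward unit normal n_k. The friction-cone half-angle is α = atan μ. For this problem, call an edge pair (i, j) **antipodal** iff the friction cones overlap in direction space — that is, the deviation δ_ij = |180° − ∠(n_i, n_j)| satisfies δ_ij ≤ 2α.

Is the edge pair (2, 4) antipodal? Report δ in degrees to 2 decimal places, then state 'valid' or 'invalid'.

δ = 87.37°, invalid

α = atan 0.5 = 26.57°;  2α = 53.13°
edge 2: e_2 = (-2.18, +0.52);  n_2 = (+0.2320, +0.9727)
edge 4: e_4 = (-0.68, -3.57);  n_4 = (-0.9823, +0.1871)
∠(n_2, n_4) = 92.63°
δ = |180° − 92.63°| = 87.37°
87.37° > 2α = 53.13°  →  invalid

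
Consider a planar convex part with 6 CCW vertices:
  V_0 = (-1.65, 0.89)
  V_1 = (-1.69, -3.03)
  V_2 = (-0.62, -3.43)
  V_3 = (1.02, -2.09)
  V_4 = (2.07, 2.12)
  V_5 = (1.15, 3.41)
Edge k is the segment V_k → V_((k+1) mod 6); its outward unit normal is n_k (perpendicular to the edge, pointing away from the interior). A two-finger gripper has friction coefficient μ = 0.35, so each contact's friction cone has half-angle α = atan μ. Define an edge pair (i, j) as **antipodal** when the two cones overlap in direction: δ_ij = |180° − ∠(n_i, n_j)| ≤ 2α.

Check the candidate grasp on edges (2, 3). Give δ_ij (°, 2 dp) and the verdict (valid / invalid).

δ = 143.26°, invalid

α = atan 0.35 = 19.29°;  2α = 38.58°
edge 2: e_2 = (+1.64, +1.34);  n_2 = (+0.6327, -0.7744)
edge 3: e_3 = (+1.05, +4.21);  n_3 = (+0.9703, -0.2420)
∠(n_2, n_3) = 36.74°
δ = |180° − 36.74°| = 143.26°
143.26° > 2α = 38.58°  →  invalid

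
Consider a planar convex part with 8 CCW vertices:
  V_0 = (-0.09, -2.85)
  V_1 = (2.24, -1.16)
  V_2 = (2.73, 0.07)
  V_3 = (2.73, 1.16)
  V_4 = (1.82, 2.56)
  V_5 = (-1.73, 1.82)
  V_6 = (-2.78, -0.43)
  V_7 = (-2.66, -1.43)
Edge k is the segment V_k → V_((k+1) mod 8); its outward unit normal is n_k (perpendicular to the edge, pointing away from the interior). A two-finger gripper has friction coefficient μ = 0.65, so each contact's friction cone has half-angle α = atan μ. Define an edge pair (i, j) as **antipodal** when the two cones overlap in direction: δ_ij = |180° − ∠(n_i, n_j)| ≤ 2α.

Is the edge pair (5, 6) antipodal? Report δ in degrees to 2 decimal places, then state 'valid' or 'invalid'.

α = atan 0.65 = 33.02°;  2α = 66.05°
edge 5: e_5 = (-1.05, -2.25);  n_5 = (-0.9062, +0.4229)
edge 6: e_6 = (+0.12, -1.00);  n_6 = (-0.9929, -0.1191)
∠(n_5, n_6) = 31.86°
δ = |180° − 31.86°| = 148.14°
148.14° > 2α = 66.05°  →  invalid

δ = 148.14°, invalid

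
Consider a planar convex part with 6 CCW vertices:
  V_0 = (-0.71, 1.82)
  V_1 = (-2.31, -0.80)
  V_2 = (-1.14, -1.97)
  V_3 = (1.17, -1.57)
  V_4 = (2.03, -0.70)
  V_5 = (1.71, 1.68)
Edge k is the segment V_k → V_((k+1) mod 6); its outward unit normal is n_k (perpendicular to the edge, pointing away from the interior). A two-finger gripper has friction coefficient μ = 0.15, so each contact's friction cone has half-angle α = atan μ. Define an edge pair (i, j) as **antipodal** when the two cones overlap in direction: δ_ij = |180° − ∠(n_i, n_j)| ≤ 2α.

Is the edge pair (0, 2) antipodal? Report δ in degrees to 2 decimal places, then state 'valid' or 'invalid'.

α = atan 0.15 = 8.53°;  2α = 17.06°
edge 0: e_0 = (-1.60, -2.62);  n_0 = (-0.8534, +0.5212)
edge 2: e_2 = (+2.31, +0.40);  n_2 = (+0.1706, -0.9853)
∠(n_0, n_2) = 131.24°
δ = |180° − 131.24°| = 48.76°
48.76° > 2α = 17.06°  →  invalid

δ = 48.76°, invalid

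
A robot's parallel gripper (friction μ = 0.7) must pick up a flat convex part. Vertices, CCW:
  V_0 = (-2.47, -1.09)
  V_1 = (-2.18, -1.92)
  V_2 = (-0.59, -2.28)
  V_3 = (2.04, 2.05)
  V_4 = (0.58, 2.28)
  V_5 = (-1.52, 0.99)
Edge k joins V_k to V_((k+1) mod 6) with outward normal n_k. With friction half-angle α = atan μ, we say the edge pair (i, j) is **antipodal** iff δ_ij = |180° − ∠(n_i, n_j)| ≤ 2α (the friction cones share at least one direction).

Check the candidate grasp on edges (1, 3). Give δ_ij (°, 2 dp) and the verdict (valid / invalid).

δ = 3.81°, valid

α = atan 0.7 = 34.99°;  2α = 69.98°
edge 1: e_1 = (+1.59, -0.36);  n_1 = (-0.2208, -0.9753)
edge 3: e_3 = (-1.46, +0.23);  n_3 = (+0.1556, +0.9878)
∠(n_1, n_3) = 176.19°
δ = |180° − 176.19°| = 3.81°
3.81° ≤ 2α = 69.98°  →  valid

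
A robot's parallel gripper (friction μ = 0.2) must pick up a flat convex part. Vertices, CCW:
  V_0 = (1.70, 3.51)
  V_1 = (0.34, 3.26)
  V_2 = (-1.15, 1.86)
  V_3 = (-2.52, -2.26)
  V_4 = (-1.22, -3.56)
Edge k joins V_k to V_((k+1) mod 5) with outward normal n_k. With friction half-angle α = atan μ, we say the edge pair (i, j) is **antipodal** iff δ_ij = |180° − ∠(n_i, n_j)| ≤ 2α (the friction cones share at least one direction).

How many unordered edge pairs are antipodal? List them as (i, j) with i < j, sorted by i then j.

α = atan 0.2 = 11.31°;  2α = 22.62°
n_0 = (-0.1808, +0.9835)
n_1 = (-0.6848, +0.7288)
n_2 = (-0.9489, +0.3155)
n_3 = (-0.7071, -0.7071)
n_4 = (+0.9243, -0.3817)
  (0,1): δ = 147.20°  ·
  (0,2): δ = 118.81°  ·
  (0,3): δ = 55.42°  ·
  (0,4): δ = 57.14°  ·
  (1,2): δ = 151.61°  ·
  (1,3): δ = 88.22°  ·
  (1,4): δ = 24.34°  ·
  (2,3): δ = 116.61°  ·
  (2,4): δ = 4.05°  ✓
  (3,4): δ = 67.44°  ·
antipodal pairs: 1

count = 1; pairs: (2,4)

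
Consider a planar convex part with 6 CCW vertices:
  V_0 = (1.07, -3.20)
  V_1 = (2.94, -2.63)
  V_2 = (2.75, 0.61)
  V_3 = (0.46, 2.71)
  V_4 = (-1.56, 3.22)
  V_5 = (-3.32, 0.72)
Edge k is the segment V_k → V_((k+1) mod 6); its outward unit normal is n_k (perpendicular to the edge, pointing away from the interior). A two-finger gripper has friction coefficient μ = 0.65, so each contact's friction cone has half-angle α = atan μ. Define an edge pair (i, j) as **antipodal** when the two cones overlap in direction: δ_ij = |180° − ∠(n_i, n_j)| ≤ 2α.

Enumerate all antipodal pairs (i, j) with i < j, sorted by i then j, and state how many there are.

α = atan 0.65 = 33.02°;  2α = 66.05°
n_0 = (+0.2916, -0.9565)
n_1 = (+0.9983, +0.0585)
n_2 = (+0.6759, +0.7370)
n_3 = (+0.2448, +0.9696)
n_4 = (-0.8177, +0.5757)
n_5 = (-0.6660, -0.7459)
  (0,1): δ = 103.60°  ·
  (0,2): δ = 59.47°  ✓
  (0,3): δ = 31.12°  ✓
  (0,4): δ = 37.90°  ✓
  (0,5): δ = 121.29°  ·
  (1,2): δ = 135.88°  ·
  (1,3): δ = 107.53°  ·
  (1,4): δ = 38.50°  ✓
  (1,5): δ = 44.88°  ✓
  (2,3): δ = 151.65°  ·
  (2,4): δ = 82.62°  ·
  (2,5): δ = 0.76°  ✓
  (3,4): δ = 110.98°  ·
  (3,5): δ = 27.59°  ✓
  (4,5): δ = 96.62°  ·
antipodal pairs: 7

count = 7; pairs: (0,2), (0,3), (0,4), (1,4), (1,5), (2,5), (3,5)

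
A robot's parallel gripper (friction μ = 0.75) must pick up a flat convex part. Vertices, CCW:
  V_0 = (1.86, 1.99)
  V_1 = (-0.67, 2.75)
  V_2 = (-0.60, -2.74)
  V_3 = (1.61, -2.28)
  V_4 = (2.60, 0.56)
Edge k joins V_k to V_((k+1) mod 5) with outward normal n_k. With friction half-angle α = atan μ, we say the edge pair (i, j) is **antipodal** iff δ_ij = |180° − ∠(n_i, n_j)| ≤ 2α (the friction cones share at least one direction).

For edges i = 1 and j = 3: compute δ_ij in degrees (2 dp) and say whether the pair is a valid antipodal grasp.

δ = 19.95°, valid

α = atan 0.75 = 36.87°;  2α = 73.74°
edge 1: e_1 = (+0.07, -5.49);  n_1 = (-0.9999, -0.0127)
edge 3: e_3 = (+0.99, +2.84);  n_3 = (+0.9443, -0.3292)
∠(n_1, n_3) = 160.05°
δ = |180° − 160.05°| = 19.95°
19.95° ≤ 2α = 73.74°  →  valid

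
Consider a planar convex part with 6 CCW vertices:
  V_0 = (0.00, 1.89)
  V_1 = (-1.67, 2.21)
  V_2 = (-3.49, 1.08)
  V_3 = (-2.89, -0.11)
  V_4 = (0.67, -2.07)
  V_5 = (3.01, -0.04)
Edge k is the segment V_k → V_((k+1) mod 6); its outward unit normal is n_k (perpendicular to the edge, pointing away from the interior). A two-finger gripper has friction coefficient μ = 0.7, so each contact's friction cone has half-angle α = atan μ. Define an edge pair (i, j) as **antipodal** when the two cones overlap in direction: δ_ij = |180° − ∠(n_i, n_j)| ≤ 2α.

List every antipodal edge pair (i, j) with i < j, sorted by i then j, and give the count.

count = 7; pairs: (0,2), (0,3), (0,4), (1,3), (1,4), (2,5), (3,5)

α = atan 0.7 = 34.99°;  2α = 69.98°
n_0 = (+0.1882, +0.9821)
n_1 = (-0.5275, +0.8496)
n_2 = (-0.8929, -0.4502)
n_3 = (-0.4823, -0.8760)
n_4 = (+0.6553, -0.7554)
n_5 = (+0.5398, +0.8418)
  (0,1): δ = 137.32°  ·
  (0,2): δ = 52.40°  ✓
  (0,3): δ = 17.99°  ✓
  (0,4): δ = 51.79°  ✓
  (0,5): δ = 158.18°  ·
  (1,2): δ = 95.08°  ·
  (1,3): δ = 60.67°  ✓
  (1,4): δ = 9.11°  ✓
  (1,5): δ = 115.50°  ·
  (2,3): δ = 145.59°  ·
  (2,4): δ = 75.81°  ·
  (2,5): δ = 30.57°  ✓
  (3,4): δ = 110.22°  ·
  (3,5): δ = 3.83°  ✓
  (4,5): δ = 73.61°  ·
antipodal pairs: 7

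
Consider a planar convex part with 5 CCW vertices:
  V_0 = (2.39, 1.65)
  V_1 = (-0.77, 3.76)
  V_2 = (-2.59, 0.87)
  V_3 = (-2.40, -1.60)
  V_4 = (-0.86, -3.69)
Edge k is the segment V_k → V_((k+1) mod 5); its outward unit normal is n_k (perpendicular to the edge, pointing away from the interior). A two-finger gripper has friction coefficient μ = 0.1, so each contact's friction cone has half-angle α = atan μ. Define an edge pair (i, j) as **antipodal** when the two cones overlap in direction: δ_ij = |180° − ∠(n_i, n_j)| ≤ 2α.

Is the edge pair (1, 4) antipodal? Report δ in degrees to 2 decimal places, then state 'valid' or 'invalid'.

δ = 0.88°, valid

α = atan 0.1 = 5.71°;  2α = 11.42°
edge 1: e_1 = (-1.82, -2.89);  n_1 = (-0.8462, +0.5329)
edge 4: e_4 = (+3.25, +5.34);  n_4 = (+0.8542, -0.5199)
∠(n_1, n_4) = 179.12°
δ = |180° − 179.12°| = 0.88°
0.88° ≤ 2α = 11.42°  →  valid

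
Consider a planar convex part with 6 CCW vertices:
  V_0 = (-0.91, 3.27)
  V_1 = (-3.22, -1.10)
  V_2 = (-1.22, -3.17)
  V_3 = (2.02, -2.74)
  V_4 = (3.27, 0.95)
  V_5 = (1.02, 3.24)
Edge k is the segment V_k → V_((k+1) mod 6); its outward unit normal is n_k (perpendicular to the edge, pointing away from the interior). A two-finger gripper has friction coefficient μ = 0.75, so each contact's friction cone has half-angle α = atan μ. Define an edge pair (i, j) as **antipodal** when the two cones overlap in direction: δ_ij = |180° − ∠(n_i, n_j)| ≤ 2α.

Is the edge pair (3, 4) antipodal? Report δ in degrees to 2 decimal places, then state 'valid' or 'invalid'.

α = atan 0.75 = 36.87°;  2α = 73.74°
edge 3: e_3 = (+1.25, +3.69);  n_3 = (+0.9471, -0.3208)
edge 4: e_4 = (-2.25, +2.29);  n_4 = (+0.7133, +0.7008)
∠(n_3, n_4) = 63.21°
δ = |180° − 63.21°| = 116.79°
116.79° > 2α = 73.74°  →  invalid

δ = 116.79°, invalid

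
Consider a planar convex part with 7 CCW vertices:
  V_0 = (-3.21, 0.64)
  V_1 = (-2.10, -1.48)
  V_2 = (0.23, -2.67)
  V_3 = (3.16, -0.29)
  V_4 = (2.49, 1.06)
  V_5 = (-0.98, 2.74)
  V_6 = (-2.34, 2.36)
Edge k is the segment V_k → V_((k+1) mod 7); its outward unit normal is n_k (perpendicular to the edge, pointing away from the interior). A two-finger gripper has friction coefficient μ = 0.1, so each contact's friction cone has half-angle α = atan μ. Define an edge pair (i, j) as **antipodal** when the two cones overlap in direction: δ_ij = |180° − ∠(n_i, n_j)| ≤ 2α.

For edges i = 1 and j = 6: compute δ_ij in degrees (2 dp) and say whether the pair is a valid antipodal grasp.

α = atan 0.1 = 5.71°;  2α = 11.42°
edge 1: e_1 = (+2.33, -1.19);  n_1 = (-0.4548, -0.8906)
edge 6: e_6 = (-0.87, -1.72);  n_6 = (-0.8923, +0.4514)
∠(n_1, n_6) = 89.78°
δ = |180° − 89.78°| = 90.22°
90.22° > 2α = 11.42°  →  invalid

δ = 90.22°, invalid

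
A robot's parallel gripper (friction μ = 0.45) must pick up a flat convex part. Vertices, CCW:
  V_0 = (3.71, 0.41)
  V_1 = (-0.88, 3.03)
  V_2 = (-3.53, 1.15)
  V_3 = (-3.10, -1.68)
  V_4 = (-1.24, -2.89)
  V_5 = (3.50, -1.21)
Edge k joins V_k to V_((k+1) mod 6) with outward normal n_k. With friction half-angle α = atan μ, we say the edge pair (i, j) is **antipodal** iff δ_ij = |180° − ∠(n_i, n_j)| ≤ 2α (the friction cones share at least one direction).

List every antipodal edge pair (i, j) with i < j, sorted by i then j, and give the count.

α = atan 0.45 = 24.23°;  2α = 48.46°
n_0 = (+0.4957, +0.8685)
n_1 = (-0.5786, +0.8156)
n_2 = (-0.9887, -0.1502)
n_3 = (-0.5453, -0.8382)
n_4 = (+0.3341, -0.9425)
n_5 = (+0.9917, -0.1286)
  (0,1): δ = 114.93°  ·
  (0,2): δ = 51.64°  ·
  (0,3): δ = 3.33°  ✓
  (0,4): δ = 49.23°  ·
  (0,5): δ = 112.33°  ·
  (1,2): δ = 116.71°  ·
  (1,3): δ = 68.40°  ·
  (1,4): δ = 15.84°  ✓
  (1,5): δ = 47.26°  ✓
  (2,3): δ = 131.69°  ·
  (2,4): δ = 79.12°  ·
  (2,5): δ = 16.03°  ✓
  (3,4): δ = 127.44°  ·
  (3,5): δ = 64.34°  ·
  (4,5): δ = 116.90°  ·
antipodal pairs: 4

count = 4; pairs: (0,3), (1,4), (1,5), (2,5)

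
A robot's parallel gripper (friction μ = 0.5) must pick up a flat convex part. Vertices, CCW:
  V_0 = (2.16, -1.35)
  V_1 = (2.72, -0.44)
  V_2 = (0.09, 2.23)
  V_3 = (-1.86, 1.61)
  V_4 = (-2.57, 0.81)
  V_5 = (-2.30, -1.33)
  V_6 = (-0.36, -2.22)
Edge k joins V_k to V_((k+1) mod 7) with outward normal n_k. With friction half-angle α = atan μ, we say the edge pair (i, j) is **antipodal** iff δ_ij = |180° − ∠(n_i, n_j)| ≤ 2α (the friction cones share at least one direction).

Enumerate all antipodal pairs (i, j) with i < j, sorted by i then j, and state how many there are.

α = atan 0.5 = 26.57°;  2α = 53.13°
n_0 = (+0.8517, -0.5241)
n_1 = (+0.7124, +0.7018)
n_2 = (-0.3030, +0.9530)
n_3 = (-0.7479, +0.6638)
n_4 = (-0.9921, -0.1252)
n_5 = (-0.4170, -0.9089)
n_6 = (+0.3263, -0.9453)
  (0,1): δ = 103.82°  ·
  (0,2): δ = 40.75°  ✓
  (0,3): δ = 9.98°  ✓
  (0,4): δ = 38.80°  ✓
  (0,5): δ = 96.96°  ·
  (0,6): δ = 140.65°  ·
  (1,2): δ = 116.93°  ·
  (1,3): δ = 86.16°  ·
  (1,4): δ = 37.38°  ✓
  (1,5): δ = 20.79°  ✓
  (1,6): δ = 64.48°  ·
  (2,3): δ = 149.23°  ·
  (2,4): δ = 100.45°  ·
  (2,5): δ = 42.28°  ✓
  (2,6): δ = 1.41°  ✓
  (3,4): δ = 131.22°  ·
  (3,5): δ = 73.05°  ·
  (3,6): δ = 29.36°  ✓
  (4,5): δ = 121.83°  ·
  (4,6): δ = 78.14°  ·
  (5,6): δ = 136.31°  ·
antipodal pairs: 8

count = 8; pairs: (0,2), (0,3), (0,4), (1,4), (1,5), (2,5), (2,6), (3,6)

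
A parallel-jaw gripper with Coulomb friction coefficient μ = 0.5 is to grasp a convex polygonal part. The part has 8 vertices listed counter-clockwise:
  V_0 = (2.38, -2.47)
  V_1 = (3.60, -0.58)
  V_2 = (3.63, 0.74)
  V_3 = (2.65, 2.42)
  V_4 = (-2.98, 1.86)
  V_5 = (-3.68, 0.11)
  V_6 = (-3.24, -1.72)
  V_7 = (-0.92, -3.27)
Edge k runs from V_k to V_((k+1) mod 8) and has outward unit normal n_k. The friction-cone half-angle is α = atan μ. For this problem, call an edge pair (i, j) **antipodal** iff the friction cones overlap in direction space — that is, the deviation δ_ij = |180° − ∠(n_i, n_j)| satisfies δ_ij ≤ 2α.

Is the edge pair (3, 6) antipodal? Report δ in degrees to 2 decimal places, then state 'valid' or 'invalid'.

α = atan 0.5 = 26.57°;  2α = 53.13°
edge 3: e_3 = (-5.63, -0.56);  n_3 = (-0.0990, +0.9951)
edge 6: e_6 = (+2.32, -1.55);  n_6 = (-0.5555, -0.8315)
∠(n_3, n_6) = 140.57°
δ = |180° − 140.57°| = 39.43°
39.43° ≤ 2α = 53.13°  →  valid

δ = 39.43°, valid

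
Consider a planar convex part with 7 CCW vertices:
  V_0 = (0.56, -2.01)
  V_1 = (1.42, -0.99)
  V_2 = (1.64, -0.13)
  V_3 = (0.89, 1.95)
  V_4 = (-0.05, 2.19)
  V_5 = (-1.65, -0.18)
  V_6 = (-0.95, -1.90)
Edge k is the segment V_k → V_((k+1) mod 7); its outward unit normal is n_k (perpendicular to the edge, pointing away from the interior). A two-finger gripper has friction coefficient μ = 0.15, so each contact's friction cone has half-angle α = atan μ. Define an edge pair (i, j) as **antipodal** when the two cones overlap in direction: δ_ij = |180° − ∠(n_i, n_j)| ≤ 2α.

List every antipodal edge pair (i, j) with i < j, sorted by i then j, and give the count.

α = atan 0.15 = 8.53°;  2α = 17.06°
n_0 = (+0.7645, -0.6446)
n_1 = (+0.9688, -0.2478)
n_2 = (+0.9407, +0.3392)
n_3 = (+0.2474, +0.9689)
n_4 = (-0.8288, +0.5595)
n_5 = (-0.9262, -0.3770)
n_6 = (-0.0727, -0.9974)
  (0,1): δ = 154.21°  ·
  (0,2): δ = 120.04°  ·
  (0,3): δ = 64.19°  ·
  (0,4): δ = 6.11°  ✓
  (0,5): δ = 62.28°  ·
  (0,6): δ = 125.97°  ·
  (1,2): δ = 145.82°  ·
  (1,3): δ = 89.97°  ·
  (1,4): δ = 19.67°  ·
  (1,5): δ = 36.49°  ·
  (1,6): δ = 100.18°  ·
  (2,3): δ = 124.15°  ·
  (2,4): δ = 53.85°  ·
  (2,5): δ = 2.32°  ✓
  (2,6): δ = 66.01°  ·
  (3,4): δ = 109.70°  ·
  (3,5): δ = 53.53°  ·
  (3,6): δ = 10.16°  ✓
  (4,5): δ = 123.83°  ·
  (4,6): δ = 60.14°  ·
  (5,6): δ = 116.31°  ·
antipodal pairs: 3

count = 3; pairs: (0,4), (2,5), (3,6)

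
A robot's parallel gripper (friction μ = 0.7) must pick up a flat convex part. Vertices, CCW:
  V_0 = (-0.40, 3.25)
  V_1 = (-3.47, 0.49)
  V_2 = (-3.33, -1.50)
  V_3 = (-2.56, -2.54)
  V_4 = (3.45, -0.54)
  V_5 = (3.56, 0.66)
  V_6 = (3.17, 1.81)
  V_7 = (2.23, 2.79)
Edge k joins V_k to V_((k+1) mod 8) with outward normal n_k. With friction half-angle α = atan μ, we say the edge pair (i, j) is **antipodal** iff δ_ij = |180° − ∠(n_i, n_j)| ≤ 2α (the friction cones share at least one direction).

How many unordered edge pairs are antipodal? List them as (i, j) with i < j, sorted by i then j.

count = 12; pairs: (0,3), (0,4), (0,5), (1,4), (1,5), (1,6), (2,4), (2,5), (2,6), (2,7), (3,6), (3,7)

α = atan 0.7 = 34.99°;  2α = 69.98°
n_0 = (-0.6686, +0.7437)
n_1 = (-0.9975, -0.0702)
n_2 = (-0.8037, -0.5950)
n_3 = (+0.3158, -0.9488)
n_4 = (+0.9958, -0.0913)
n_5 = (+0.9470, +0.3212)
n_6 = (+0.7217, +0.6922)
n_7 = (+0.1723, +0.9850)
  (0,1): δ = 127.93°  ·
  (0,2): δ = 95.44°  ·
  (0,3): δ = 23.55°  ✓
  (0,4): δ = 42.81°  ✓
  (0,5): δ = 66.78°  ✓
  (0,6): δ = 91.85°  ·
  (0,7): δ = 128.12°  ·
  (1,2): δ = 147.51°  ·
  (1,3): δ = 75.62°  ·
  (1,4): δ = 9.26°  ✓
  (1,5): δ = 14.71°  ✓
  (1,6): δ = 39.78°  ✓
  (1,7): δ = 76.05°  ·
  (2,3): δ = 108.11°  ·
  (2,4): δ = 41.75°  ✓
  (2,5): δ = 17.78°  ✓
  (2,6): δ = 7.29°  ✓
  (2,7): δ = 43.56°  ✓
  (3,4): δ = 113.64°  ·
  (3,5): δ = 89.67°  ·
  (3,6): δ = 64.60°  ✓
  (3,7): δ = 28.33°  ✓
  (4,5): δ = 156.03°  ·
  (4,6): δ = 130.96°  ·
  (4,7): δ = 94.68°  ·
  (5,6): δ = 154.93°  ·
  (5,7): δ = 118.65°  ·
  (6,7): δ = 143.73°  ·
antipodal pairs: 12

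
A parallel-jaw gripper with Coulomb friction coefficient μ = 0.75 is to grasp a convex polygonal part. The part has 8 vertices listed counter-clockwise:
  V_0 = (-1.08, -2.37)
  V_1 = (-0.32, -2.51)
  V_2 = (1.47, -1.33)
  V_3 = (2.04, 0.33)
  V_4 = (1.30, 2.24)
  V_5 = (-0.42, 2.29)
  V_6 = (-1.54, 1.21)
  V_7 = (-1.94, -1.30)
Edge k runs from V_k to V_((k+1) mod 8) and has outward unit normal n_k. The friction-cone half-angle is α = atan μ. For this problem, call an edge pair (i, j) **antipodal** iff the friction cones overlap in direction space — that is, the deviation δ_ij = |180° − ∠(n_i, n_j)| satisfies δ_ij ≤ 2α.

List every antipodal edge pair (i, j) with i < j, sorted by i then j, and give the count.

count = 14; pairs: (0,3), (0,4), (0,5), (1,4), (1,5), (1,6), (2,4), (2,5), (2,6), (2,7), (3,5), (3,6), (3,7), (4,7)

α = atan 0.75 = 36.87°;  2α = 73.74°
n_0 = (-0.1812, -0.9835)
n_1 = (+0.5504, -0.8349)
n_2 = (+0.9458, -0.3248)
n_3 = (+0.9325, +0.3613)
n_4 = (+0.0291, +0.9996)
n_5 = (-0.6941, +0.7198)
n_6 = (-0.9875, +0.1574)
n_7 = (-0.7794, -0.6265)
  (0,1): δ = 136.17°  ·
  (0,2): δ = 98.51°  ·
  (0,3): δ = 58.38°  ✓
  (0,4): δ = 8.77°  ✓
  (0,5): δ = 54.40°  ✓
  (0,6): δ = 91.38°  ·
  (0,7): δ = 139.23°  ·
  (1,2): δ = 142.34°  ·
  (1,3): δ = 102.22°  ·
  (1,4): δ = 35.06°  ✓
  (1,5): δ = 10.56°  ✓
  (1,6): δ = 47.55°  ✓
  (1,7): δ = 95.40°  ·
  (2,3): δ = 139.87°  ·
  (2,4): δ = 72.71°  ✓
  (2,5): δ = 27.09°  ✓
  (2,6): δ = 9.90°  ✓
  (2,7): δ = 57.74°  ✓
  (3,4): δ = 112.84°  ·
  (3,5): δ = 67.22°  ✓
  (3,6): δ = 30.23°  ✓
  (3,7): δ = 17.61°  ✓
  (4,5): δ = 134.38°  ·
  (4,6): δ = 97.39°  ·
  (4,7): δ = 49.54°  ✓
  (5,6): δ = 143.01°  ·
  (5,7): δ = 95.17°  ·
  (6,7): δ = 132.16°  ·
antipodal pairs: 14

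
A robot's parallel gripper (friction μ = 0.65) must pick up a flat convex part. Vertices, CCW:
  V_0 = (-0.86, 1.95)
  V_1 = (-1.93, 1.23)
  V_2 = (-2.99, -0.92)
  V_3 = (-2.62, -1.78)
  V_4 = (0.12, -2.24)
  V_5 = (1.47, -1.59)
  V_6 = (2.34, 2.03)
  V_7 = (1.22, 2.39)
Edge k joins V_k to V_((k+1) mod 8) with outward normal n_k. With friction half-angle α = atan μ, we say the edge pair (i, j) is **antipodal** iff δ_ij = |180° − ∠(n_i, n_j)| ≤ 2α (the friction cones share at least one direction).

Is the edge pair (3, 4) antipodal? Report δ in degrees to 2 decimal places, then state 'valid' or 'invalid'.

α = atan 0.65 = 33.02°;  2α = 66.05°
edge 3: e_3 = (+2.74, -0.46);  n_3 = (-0.1656, -0.9862)
edge 4: e_4 = (+1.35, +0.65);  n_4 = (+0.4338, -0.9010)
∠(n_3, n_4) = 35.24°
δ = |180° − 35.24°| = 144.76°
144.76° > 2α = 66.05°  →  invalid

δ = 144.76°, invalid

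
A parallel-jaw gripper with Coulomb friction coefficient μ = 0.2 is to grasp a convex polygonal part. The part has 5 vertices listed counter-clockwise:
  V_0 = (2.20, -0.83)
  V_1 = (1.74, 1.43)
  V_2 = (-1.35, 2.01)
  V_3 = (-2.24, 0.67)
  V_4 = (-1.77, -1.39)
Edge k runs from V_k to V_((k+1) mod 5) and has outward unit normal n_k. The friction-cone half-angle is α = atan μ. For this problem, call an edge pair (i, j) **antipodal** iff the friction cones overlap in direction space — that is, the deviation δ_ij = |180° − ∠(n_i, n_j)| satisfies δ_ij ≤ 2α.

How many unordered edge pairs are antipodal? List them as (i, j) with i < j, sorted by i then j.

count = 2; pairs: (0,3), (1,4)

α = atan 0.2 = 11.31°;  2α = 22.62°
n_0 = (+0.9799, +0.1995)
n_1 = (+0.1845, +0.9828)
n_2 = (-0.8330, +0.5533)
n_3 = (-0.9749, -0.2224)
n_4 = (+0.1397, -0.9902)
  (0,1): δ = 112.14°  ·
  (0,2): δ = 45.10°  ·
  (0,3): δ = 1.35°  ✓
  (0,4): δ = 86.52°  ·
  (1,2): δ = 112.96°  ·
  (1,3): δ = 66.52°  ·
  (1,4): δ = 18.66°  ✓
  (2,3): δ = 133.56°  ·
  (2,4): δ = 48.38°  ·
  (3,4): δ = 94.82°  ·
antipodal pairs: 2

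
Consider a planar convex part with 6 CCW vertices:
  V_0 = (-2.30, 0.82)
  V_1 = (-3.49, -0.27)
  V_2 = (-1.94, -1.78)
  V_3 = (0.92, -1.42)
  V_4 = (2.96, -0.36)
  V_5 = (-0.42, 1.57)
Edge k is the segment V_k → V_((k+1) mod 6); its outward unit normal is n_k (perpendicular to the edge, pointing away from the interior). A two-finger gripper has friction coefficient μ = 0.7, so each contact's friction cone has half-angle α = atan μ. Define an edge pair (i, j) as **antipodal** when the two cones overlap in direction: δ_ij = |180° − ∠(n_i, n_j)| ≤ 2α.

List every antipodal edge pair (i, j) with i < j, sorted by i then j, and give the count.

count = 8; pairs: (0,2), (0,3), (1,4), (1,5), (2,4), (2,5), (3,4), (3,5)

α = atan 0.7 = 34.99°;  2α = 69.98°
n_0 = (-0.6754, +0.7374)
n_1 = (-0.6978, -0.7163)
n_2 = (+0.1249, -0.9922)
n_3 = (+0.4611, -0.8874)
n_4 = (+0.4959, +0.8684)
n_5 = (-0.3705, +0.9288)
  (0,1): δ = 86.74°  ·
  (0,2): δ = 35.31°  ✓
  (0,3): δ = 15.03°  ✓
  (0,4): δ = 107.78°  ·
  (0,5): δ = 159.26°  ·
  (1,2): δ = 128.57°  ·
  (1,3): δ = 108.29°  ·
  (1,4): δ = 14.52°  ✓
  (1,5): δ = 66.00°  ✓
  (2,3): δ = 159.72°  ·
  (2,4): δ = 36.90°  ✓
  (2,5): δ = 14.57°  ✓
  (3,4): δ = 57.18°  ✓
  (3,5): δ = 5.71°  ✓
  (4,5): δ = 128.52°  ·
antipodal pairs: 8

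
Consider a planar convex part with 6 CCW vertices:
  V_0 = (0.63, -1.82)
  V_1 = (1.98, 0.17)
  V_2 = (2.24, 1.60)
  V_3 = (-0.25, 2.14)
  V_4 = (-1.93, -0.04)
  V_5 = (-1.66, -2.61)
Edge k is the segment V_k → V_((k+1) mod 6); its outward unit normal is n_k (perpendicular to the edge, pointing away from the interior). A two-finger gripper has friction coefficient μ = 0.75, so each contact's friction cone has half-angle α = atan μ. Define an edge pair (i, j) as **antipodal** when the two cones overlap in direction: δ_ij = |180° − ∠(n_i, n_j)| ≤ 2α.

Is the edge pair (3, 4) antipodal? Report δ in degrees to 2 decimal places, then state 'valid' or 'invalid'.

α = atan 0.75 = 36.87°;  2α = 73.74°
edge 3: e_3 = (-1.68, -2.18);  n_3 = (-0.7921, +0.6104)
edge 4: e_4 = (+0.27, -2.57);  n_4 = (-0.9945, -0.1045)
∠(n_3, n_4) = 43.62°
δ = |180° − 43.62°| = 136.38°
136.38° > 2α = 73.74°  →  invalid

δ = 136.38°, invalid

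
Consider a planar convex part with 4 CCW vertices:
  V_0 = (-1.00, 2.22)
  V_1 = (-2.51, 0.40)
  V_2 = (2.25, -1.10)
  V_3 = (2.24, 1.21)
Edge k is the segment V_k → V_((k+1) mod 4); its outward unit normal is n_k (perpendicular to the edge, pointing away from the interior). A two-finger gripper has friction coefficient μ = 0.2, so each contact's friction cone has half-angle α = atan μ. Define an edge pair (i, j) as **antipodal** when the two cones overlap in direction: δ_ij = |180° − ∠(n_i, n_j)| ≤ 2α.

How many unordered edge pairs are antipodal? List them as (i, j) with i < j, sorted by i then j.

α = atan 0.2 = 11.31°;  2α = 22.62°
n_0 = (-0.7696, +0.6385)
n_1 = (-0.3006, -0.9538)
n_2 = (+1.0000, +0.0043)
n_3 = (+0.2976, +0.9547)
  (0,1): δ = 67.81°  ·
  (0,2): δ = 39.93°  ·
  (0,3): δ = 112.37°  ·
  (1,2): δ = 72.26°  ·
  (1,3): δ = 0.18°  ✓
  (2,3): δ = 107.56°  ·
antipodal pairs: 1

count = 1; pairs: (1,3)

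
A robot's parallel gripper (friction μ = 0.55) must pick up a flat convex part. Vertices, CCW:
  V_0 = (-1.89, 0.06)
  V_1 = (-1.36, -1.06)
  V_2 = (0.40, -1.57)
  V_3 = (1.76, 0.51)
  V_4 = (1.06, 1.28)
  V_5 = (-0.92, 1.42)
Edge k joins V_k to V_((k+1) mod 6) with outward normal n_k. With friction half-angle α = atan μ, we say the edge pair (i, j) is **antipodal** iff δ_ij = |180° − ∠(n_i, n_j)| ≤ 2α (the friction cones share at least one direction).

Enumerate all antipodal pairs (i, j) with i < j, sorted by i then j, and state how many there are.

α = atan 0.55 = 28.81°;  2α = 57.62°
n_0 = (-0.9039, -0.4277)
n_1 = (-0.2783, -0.9605)
n_2 = (+0.8370, -0.5472)
n_3 = (+0.7399, +0.6727)
n_4 = (+0.0705, +0.9975)
n_5 = (-0.8141, +0.5807)
  (0,1): δ = 131.48°  ·
  (0,2): δ = 58.50°  ·
  (0,3): δ = 16.95°  ✓
  (0,4): δ = 60.63°  ·
  (0,5): δ = 119.18°  ·
  (1,2): δ = 107.02°  ·
  (1,3): δ = 31.57°  ✓
  (1,4): δ = 12.12°  ✓
  (1,5): δ = 70.66°  ·
  (2,3): δ = 104.55°  ·
  (2,4): δ = 60.87°  ·
  (2,5): δ = 2.32°  ✓
  (3,4): δ = 136.32°  ·
  (3,5): δ = 77.77°  ·
  (4,5): δ = 121.45°  ·
antipodal pairs: 4

count = 4; pairs: (0,3), (1,3), (1,4), (2,5)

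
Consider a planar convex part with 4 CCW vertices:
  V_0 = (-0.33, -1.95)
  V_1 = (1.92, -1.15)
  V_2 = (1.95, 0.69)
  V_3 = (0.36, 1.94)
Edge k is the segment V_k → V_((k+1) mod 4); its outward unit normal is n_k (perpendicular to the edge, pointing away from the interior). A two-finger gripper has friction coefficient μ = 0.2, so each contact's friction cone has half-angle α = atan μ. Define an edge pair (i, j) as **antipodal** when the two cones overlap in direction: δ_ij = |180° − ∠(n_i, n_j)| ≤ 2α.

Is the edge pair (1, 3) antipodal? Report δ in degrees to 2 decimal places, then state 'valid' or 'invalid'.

α = atan 0.2 = 11.31°;  2α = 22.62°
edge 1: e_1 = (+0.03, +1.84);  n_1 = (+0.9999, -0.0163)
edge 3: e_3 = (-0.69, -3.89);  n_3 = (-0.9846, +0.1747)
∠(n_1, n_3) = 170.88°
δ = |180° − 170.88°| = 9.12°
9.12° ≤ 2α = 22.62°  →  valid

δ = 9.12°, valid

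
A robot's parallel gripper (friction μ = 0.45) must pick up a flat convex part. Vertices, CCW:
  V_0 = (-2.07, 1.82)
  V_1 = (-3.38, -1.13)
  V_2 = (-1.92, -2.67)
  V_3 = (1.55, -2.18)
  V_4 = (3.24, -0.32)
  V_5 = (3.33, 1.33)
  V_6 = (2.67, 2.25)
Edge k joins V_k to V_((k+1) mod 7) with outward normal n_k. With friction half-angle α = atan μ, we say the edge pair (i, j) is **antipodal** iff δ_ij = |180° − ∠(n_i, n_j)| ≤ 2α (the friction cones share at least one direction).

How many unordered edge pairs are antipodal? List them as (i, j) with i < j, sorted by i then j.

count = 6; pairs: (0,3), (0,4), (1,4), (1,5), (2,6), (3,6)

α = atan 0.45 = 24.23°;  2α = 48.46°
n_0 = (-0.9139, +0.4059)
n_1 = (-0.7257, -0.6880)
n_2 = (+0.1398, -0.9902)
n_3 = (+0.7401, -0.6725)
n_4 = (+0.9985, -0.0545)
n_5 = (+0.8125, +0.5829)
n_6 = (-0.0903, +0.9959)
  (0,1): δ = 112.58°  ·
  (0,2): δ = 58.02°  ·
  (0,3): δ = 18.31°  ✓
  (0,4): δ = 20.82°  ✓
  (0,5): δ = 59.60°  ·
  (0,6): δ = 119.13°  ·
  (1,2): δ = 125.43°  ·
  (1,3): δ = 85.73°  ·
  (1,4): δ = 46.59°  ✓
  (1,5): δ = 7.82°  ✓
  (1,6): δ = 51.71°  ·
  (2,3): δ = 140.30°  ·
  (2,4): δ = 101.16°  ·
  (2,5): δ = 62.38°  ·
  (2,6): δ = 2.85°  ✓
  (3,4): δ = 140.86°  ·
  (3,5): δ = 102.09°  ·
  (3,6): δ = 42.56°  ✓
  (4,5): δ = 141.22°  ·
  (4,6): δ = 81.69°  ·
  (5,6): δ = 120.47°  ·
antipodal pairs: 6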